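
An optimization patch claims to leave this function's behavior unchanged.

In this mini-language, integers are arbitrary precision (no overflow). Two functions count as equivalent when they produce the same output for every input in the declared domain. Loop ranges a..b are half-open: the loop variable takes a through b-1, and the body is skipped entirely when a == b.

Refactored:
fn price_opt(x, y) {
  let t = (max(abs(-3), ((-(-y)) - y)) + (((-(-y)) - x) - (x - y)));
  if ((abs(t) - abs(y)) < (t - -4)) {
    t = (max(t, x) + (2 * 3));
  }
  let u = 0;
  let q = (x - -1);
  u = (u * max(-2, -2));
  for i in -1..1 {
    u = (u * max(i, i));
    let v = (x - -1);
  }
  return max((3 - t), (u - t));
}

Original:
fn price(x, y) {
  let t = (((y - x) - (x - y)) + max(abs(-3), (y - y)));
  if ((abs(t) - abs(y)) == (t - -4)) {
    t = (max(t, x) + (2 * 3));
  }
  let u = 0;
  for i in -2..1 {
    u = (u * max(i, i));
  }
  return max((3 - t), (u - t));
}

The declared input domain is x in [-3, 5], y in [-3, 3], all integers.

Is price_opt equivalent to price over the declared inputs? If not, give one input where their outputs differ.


Not equivalent: x=-3, y=-3 separates them (0 vs -6).
price: t=3, then ((abs(t) - abs(y)) == (t - -4)) is false, then u=0, then (i=-2), then u=0, then (i=-1), then u=0, then (i=0), then u=0, then returns 0
price_opt: t=3, then ((abs(t) - abs(y)) < (t - -4)) is true, then t=9, then u=0, then q=-2, then u=0, then (i=-1), then u=0, then v=-2, then (i=0), then u=0, then v=-2, then returns -6
verdict: not equivalent; witness: x=-3, y=-3


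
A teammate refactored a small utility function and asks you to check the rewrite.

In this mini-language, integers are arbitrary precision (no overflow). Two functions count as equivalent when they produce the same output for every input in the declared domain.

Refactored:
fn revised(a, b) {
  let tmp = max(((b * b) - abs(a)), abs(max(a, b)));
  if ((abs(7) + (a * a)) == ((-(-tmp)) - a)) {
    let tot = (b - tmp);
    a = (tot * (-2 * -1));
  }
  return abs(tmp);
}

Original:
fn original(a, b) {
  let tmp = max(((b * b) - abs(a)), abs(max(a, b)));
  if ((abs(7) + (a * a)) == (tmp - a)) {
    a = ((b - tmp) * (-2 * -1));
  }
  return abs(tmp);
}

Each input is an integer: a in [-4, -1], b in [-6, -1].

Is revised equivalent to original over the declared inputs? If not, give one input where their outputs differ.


Side by side, the visible changes include: statement counts differ, plus local variable names differ.
Tracing a=-3, b=-5: original: tmp := 22 | ((abs(7) + (a * a)) == (tmp - a)): false | result 22 | revised: tmp := 22 | ((abs(7) + (a * a)) == ((-(-tmp)) - a)): false | result 22 — matching result 22.
Across all 24 domain points the two functions coincide.
verdict: equivalent


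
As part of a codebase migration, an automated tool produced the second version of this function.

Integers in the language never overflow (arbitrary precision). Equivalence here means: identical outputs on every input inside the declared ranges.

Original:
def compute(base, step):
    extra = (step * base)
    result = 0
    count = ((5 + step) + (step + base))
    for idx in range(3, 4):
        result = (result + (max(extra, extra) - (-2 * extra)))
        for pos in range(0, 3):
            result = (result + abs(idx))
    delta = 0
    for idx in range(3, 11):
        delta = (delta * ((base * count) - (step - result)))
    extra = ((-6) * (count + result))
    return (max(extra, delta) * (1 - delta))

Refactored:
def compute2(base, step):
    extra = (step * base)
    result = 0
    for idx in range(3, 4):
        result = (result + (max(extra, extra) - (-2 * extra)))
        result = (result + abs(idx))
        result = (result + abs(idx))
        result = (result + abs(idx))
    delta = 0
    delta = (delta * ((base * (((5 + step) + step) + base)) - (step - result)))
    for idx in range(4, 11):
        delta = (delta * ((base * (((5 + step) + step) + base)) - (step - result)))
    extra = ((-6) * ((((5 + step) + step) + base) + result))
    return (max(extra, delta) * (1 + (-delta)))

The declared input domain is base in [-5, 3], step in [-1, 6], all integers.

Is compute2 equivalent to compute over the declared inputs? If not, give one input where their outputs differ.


Comparing the listings, the differences include: statement counts differ; constant usage differs; arithmetic usage differs; min/max/abs usage differs; local variable names differ; loop structure differs.
One worked example (base=-1, step=1) — compute: extra=-1, then result=0, then count=6, then (idx=3), then result=-3, then (pos=0), then result=0, then (pos=1), then result=3, then (pos=2), then result=6, then delta=0, then (idx=3), then delta=0, then (idx=4), then delta=0, then (idx=5), then delta=0, then (idx=6), then delta=0, then (idx=7), then delta=0, then (idx=8), then delta=0, then (idx=9), then delta=0, then (idx=10), then delta=0, then extra=-72, then returns 0; compute2: extra=-1, then result=0, then (idx=3), then result=-3, then result=0, then result=3, then result=6, then delta=0, then delta=0, then (idx=4), then delta=0, then (idx=5), then delta=0, then (idx=6), then delta=0, then (idx=7), then delta=0, then (idx=8), then delta=0, then (idx=9), then delta=0, then (idx=10), then delta=0, then extra=-72, then returns 0; agreement on 0.
Every one of the 72 inputs gives matching results.
verdict: equivalent


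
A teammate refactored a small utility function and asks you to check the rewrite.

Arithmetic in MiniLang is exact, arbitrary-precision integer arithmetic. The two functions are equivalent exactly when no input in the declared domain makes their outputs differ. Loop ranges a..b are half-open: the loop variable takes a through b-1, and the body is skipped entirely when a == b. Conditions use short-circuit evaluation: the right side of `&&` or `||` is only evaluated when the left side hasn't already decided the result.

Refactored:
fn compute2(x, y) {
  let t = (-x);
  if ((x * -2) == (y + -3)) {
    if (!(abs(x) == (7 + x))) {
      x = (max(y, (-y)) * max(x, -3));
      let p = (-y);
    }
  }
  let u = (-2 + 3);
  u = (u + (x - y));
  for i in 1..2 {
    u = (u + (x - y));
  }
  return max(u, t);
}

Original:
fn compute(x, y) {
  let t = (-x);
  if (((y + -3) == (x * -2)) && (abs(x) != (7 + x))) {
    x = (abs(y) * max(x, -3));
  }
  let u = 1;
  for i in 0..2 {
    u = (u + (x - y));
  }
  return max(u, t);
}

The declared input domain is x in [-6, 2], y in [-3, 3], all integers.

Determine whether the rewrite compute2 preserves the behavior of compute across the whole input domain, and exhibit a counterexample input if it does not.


Reading the diff, among the changes: min/max/abs usage differs, plus boolean connective usage differs, plus comparison usage differs, plus constant usage differs, plus local variable names differ, plus branching structure differs, plus arithmetic usage differs, plus statement counts differ, plus loop structure differs.
Spot check at x=1, y=-2 — compute: t becomes -1; next (((y + -3) == (x * -2)) && (abs(x) != (7 + x))) evaluates to false; next u becomes 1; next at i=0:; next u becomes 4; next at i=1:; next u becomes 7; next final value 7. compute2: t becomes -1; next ((x * -2) == (y + -3)) evaluates to false; next u becomes 1; next u becomes 4; next at i=1:; next u becomes 7; next final value 7. Both give 7.
Sweeping the whole domain (63 inputs) finds no disagreement.
verdict: equivalent


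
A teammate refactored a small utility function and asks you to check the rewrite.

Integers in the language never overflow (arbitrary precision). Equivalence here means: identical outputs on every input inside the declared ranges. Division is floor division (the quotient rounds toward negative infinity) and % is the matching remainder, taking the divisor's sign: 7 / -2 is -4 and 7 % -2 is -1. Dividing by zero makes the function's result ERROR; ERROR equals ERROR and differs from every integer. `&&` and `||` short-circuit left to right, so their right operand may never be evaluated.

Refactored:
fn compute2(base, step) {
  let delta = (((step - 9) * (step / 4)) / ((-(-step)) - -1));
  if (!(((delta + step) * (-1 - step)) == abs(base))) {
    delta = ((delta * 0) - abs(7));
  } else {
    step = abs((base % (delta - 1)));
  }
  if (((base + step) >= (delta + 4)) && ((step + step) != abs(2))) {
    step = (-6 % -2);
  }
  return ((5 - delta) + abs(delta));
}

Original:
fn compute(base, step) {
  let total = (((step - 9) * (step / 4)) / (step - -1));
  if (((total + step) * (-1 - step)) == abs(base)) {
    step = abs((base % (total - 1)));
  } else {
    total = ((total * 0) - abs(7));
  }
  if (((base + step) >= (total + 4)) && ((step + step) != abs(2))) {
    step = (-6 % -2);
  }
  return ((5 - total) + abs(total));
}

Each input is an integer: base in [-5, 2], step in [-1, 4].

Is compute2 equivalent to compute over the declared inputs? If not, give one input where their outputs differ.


The two versions differ — the changes include local variable names differ, boolean connective usage differs.
As a probe, take base=-1, step=0: compute runs total = 0; (((total + step) * (-1 - step)) == abs(base)) -> false; total = -7; (((base + step) >= (total + 4)) && ((step + step) != abs(2))) -> true; step = 0; return 19; compute2 runs delta = 0; (!(((delta + step) * (-1 - step)) == abs(base))) -> true; delta = -7; (((base + step) >= (delta + 4)) && ((step + step) != abs(2))) -> true; step = 0; return 19; both end at 19.
Across all 48 domain points the two functions coincide.
verdict: equivalent


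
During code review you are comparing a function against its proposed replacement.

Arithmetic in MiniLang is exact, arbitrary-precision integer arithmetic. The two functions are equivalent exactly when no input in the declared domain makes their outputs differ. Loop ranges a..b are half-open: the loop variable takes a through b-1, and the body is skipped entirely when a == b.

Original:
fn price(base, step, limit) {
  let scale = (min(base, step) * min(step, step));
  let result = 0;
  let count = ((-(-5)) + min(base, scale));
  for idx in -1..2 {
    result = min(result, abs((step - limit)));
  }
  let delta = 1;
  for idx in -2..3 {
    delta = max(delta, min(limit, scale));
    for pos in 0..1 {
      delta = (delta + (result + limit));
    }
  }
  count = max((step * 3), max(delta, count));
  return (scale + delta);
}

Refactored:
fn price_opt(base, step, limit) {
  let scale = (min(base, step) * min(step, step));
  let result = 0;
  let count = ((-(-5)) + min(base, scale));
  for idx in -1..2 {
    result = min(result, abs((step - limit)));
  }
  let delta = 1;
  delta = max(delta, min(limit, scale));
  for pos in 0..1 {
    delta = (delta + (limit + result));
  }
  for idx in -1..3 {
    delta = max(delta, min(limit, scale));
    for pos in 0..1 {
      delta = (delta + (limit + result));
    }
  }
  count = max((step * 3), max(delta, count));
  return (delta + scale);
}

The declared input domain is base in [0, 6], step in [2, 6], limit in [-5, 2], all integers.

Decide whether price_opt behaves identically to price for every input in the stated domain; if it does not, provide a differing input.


Behavior is preserved: although arithmetic usage differs; also min/max/abs usage differs; also statement counts differ; also loop structure differs, the outputs never diverge.
One worked example (base=4, step=3, limit=2) — price: scale = 9; result = 0; count = 9; [idx=-1]; result = 0; [idx=0]; result = 0; [idx=1]; result = 0; delta = 1; [idx=-2]; delta = 2; [pos=0]; delta = 4; [idx=-1]; delta = 4; [pos=0]; delta = 6; [idx=0]; delta = 6; [pos=0]; delta = 8; [idx=1]; delta = 8; [pos=0]; delta = 10; [idx=2]; delta = 10; [pos=0]; delta = 12; count = 12; return 21; price_opt: scale = 9; result = 0; count = 9; [idx=-1]; result = 0; [idx=0]; result = 0; [idx=1]; result = 0; delta = 1; delta = 2; [pos=0]; delta = 4; [idx=-1]; delta = 4; [pos=0]; delta = 6; [idx=0]; delta = 6; [pos=0]; delta = 8; [idx=1]; delta = 8; [pos=0]; delta = 10; [idx=2]; delta = 10; [pos=0]; delta = 12; count = 12; return 21; agreement on 21.
Every one of the 280 inputs gives matching results.
verdict: equivalent


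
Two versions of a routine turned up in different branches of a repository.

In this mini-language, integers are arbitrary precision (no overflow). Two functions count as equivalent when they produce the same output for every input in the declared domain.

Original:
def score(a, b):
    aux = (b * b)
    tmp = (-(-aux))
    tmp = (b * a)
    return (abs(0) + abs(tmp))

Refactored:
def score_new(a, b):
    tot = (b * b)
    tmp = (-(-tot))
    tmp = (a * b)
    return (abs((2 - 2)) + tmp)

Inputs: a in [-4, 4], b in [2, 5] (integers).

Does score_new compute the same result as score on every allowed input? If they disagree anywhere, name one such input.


Not equivalent: a=-4, b=2 separates them (8 vs -8).
score: aux := 4 | tmp := 4 | tmp := -8 | result 8
score_new: tot := 4 | tmp := 4 | tmp := -8 | result -8
verdict: not equivalent; witness: a=-4, b=2


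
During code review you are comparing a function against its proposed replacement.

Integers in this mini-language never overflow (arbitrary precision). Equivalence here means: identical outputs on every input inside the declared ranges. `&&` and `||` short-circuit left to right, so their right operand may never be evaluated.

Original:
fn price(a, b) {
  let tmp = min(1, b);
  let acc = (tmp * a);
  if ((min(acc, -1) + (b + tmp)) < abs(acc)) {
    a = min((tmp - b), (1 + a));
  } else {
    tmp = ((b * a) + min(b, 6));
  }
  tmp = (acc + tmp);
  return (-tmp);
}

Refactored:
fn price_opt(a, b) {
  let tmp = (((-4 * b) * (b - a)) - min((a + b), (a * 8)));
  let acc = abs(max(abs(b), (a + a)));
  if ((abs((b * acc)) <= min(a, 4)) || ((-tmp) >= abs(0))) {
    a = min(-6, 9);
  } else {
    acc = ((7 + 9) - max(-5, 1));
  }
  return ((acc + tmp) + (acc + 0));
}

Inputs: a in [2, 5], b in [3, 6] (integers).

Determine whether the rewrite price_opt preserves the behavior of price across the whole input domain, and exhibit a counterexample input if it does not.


These are not equivalent — on a=2, b=3 the outputs split (-11 vs -9).
price: tmp = 1; acc = 2; ((min(acc, -1) + (b + tmp)) < abs(acc)) -> false; tmp = 9; tmp = 11; return -11
price_opt: tmp = -17; acc = 4; ((abs((b * acc)) <= min(a, 4)) || ((-tmp) >= abs(0))) -> true; a = -6; return -9
verdict: not equivalent; witness: a=2, b=3


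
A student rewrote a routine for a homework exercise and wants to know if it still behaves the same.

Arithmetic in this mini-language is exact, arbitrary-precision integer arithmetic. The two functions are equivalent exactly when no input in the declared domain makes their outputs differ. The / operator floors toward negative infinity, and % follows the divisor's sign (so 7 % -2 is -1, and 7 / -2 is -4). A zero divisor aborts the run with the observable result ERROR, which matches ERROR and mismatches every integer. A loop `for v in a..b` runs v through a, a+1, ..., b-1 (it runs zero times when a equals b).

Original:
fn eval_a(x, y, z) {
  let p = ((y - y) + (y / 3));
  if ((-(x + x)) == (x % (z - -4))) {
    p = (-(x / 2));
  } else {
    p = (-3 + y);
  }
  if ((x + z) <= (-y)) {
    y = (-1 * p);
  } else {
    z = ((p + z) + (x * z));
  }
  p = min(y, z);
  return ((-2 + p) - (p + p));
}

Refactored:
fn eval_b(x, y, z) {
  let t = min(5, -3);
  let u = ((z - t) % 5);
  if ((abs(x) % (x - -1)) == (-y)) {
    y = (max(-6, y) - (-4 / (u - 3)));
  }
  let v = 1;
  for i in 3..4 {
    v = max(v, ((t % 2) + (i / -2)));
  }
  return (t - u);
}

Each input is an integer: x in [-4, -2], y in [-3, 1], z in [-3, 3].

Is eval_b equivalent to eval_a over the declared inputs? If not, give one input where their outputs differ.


Consider the input x=-4, y=-3, z=-3.
eval_a: p becomes -1; next ((-(x + x)) == (x % (z - -4))) evaluates to false; next p becomes -6; next ((x + z) <= (-y)) evaluates to true; next y becomes 6; next p becomes -3; next final value 1
eval_b: t becomes -3; next u becomes 0; next ((abs(x) % (x - -1)) == (-y)) evaluates to false; next v becomes 1; next at i=3:; next v becomes 1; next final value -3
1 against -3: the behavior changed.
verdict: not equivalent; witness: x=-4, y=-3, z=-3


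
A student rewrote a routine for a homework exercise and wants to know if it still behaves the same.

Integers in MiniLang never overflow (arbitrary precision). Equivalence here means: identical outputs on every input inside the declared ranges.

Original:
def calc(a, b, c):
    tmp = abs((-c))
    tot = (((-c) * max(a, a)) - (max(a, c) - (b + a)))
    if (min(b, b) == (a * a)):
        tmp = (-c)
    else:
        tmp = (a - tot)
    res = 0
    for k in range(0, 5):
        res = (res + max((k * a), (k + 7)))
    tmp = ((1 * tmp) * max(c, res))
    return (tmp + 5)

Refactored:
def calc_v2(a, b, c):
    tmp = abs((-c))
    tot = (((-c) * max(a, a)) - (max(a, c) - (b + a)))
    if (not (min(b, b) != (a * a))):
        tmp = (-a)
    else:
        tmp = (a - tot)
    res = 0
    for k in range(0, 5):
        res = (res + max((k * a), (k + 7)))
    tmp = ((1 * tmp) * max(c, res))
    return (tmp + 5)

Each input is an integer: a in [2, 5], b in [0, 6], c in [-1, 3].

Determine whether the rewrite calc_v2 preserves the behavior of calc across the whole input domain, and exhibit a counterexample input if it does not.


These are not equivalent — on a=2, b=4, c=-1 the outputs split (50 vs -85).
calc: tmp := 1 | tot := 6 | (min(b, b) == (a * a)): true | tmp := 1 | res := 0 | iter k=0: | res := 7 | iter k=1: | res := 15 | iter k=2: | res := 24 | iter k=3: | res := 34 | iter k=4: | res := 45 | tmp := 45 | result 50
calc_v2: tmp := 1 | tot := 6 | (not (min(b, b) != (a * a))): true | tmp := -2 | res := 0 | iter k=0: | res := 7 | iter k=1: | res := 15 | iter k=2: | res := 24 | iter k=3: | res := 34 | iter k=4: | res := 45 | tmp := -90 | result -85
verdict: not equivalent; witness: a=2, b=4, c=-1


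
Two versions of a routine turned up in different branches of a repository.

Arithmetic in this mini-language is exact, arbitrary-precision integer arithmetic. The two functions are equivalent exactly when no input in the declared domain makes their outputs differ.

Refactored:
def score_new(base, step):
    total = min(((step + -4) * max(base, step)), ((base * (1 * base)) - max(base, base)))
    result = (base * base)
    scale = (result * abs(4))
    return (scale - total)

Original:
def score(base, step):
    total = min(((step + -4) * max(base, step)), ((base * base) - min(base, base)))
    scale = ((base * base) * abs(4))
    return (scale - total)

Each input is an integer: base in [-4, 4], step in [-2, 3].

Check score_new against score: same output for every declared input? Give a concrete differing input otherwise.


Equivalent. The edit looks behavioral (`min(base, base)` became `max(base, base)`), but over these ranges it never changes the outcome.
An exhaustive pass over the 54 declared inputs shows identical outputs.
Spot check at base=-3, step=-2 — score: total becomes 12; next scale becomes 36; next final value 24. score_new: total becomes 12; next result becomes 9; next scale becomes 36; next final value 24. Both give 24.
verdict: equivalent


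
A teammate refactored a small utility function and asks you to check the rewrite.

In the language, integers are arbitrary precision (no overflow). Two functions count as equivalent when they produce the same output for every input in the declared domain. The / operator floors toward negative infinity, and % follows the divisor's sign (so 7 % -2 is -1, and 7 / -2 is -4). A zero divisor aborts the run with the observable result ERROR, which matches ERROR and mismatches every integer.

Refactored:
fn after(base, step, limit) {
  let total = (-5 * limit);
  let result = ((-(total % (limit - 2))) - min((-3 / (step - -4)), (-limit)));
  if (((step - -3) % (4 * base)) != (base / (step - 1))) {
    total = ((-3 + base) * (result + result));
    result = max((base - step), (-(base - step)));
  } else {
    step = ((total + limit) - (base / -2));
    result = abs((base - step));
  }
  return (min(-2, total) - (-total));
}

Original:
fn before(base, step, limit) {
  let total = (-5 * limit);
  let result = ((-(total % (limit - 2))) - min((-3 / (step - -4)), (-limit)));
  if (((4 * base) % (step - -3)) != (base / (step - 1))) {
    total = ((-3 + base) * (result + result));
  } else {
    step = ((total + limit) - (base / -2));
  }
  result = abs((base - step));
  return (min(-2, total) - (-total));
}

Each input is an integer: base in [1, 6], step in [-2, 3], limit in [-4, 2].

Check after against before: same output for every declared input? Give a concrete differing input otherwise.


Consider the input base=1, step=2, limit=-4.
before: total = 20; result = 5; (((4 * base) % (step - -3)) != (base / (step - 1))) -> true; total = -20; result = 1; return -40
after: total = 20; result = 5; (((step - -3) % (4 * base)) != (base / (step - 1))) -> false; step = 17; result = 16; return 18
-40 != 18, so the rewrite changes behavior.
verdict: not equivalent; witness: base=1, step=2, limit=-4


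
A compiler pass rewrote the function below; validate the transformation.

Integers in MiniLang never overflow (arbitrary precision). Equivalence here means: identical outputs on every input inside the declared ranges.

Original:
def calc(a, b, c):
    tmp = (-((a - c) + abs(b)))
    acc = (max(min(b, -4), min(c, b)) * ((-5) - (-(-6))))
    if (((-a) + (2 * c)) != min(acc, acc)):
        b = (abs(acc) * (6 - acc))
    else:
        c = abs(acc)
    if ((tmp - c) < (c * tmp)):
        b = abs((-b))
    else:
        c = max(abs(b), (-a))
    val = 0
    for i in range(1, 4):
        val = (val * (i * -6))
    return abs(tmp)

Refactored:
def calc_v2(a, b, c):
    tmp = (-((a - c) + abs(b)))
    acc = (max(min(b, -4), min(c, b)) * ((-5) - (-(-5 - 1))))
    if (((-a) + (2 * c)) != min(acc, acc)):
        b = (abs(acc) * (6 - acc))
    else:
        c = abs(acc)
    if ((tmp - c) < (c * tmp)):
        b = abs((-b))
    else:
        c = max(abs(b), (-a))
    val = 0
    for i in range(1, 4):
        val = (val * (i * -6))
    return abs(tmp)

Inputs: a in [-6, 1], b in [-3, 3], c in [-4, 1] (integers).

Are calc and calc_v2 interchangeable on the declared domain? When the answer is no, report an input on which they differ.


Differences: arithmetic usage differs, and constant usage differs — yet all 336 inputs agree.
verdict: equivalent


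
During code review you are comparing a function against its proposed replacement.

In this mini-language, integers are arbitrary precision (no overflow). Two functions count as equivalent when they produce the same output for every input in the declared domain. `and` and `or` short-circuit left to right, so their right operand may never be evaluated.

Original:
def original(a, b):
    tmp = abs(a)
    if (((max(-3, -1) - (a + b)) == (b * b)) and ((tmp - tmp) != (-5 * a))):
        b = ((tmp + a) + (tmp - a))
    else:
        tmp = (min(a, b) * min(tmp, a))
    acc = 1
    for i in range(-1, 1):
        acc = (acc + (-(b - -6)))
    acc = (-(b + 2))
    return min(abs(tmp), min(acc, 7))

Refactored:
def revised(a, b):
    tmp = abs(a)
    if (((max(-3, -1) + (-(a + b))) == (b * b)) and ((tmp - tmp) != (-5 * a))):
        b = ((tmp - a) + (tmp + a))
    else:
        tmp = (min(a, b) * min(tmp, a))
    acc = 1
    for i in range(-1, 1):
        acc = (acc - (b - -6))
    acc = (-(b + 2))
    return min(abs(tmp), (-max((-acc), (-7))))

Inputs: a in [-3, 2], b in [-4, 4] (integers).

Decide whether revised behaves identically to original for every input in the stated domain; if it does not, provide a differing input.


Equivalent — the differences include min/max/abs usage differs, yet no declared input distinguishes the two.
As a probe, take a=-1, b=-2: original runs tmp=1, then (((max(-3, -1) - (a + b)) == (b * b)) and ((tmp - tmp) != (-5 * a))) is false, then tmp=2, then acc=1, then (i=-1), then acc=-3, then (i=0), then acc=-7, then acc=0, then returns 0; revised runs tmp=1, then (((max(-3, -1) + (-(a + b))) == (b * b)) and ((tmp - tmp) != (-5 * a))) is false, then tmp=2, then acc=1, then (i=-1), then acc=-3, then (i=0), then acc=-7, then acc=0, then returns 0; both end at 0.
Every one of the 54 inputs gives matching results.
verdict: equivalent


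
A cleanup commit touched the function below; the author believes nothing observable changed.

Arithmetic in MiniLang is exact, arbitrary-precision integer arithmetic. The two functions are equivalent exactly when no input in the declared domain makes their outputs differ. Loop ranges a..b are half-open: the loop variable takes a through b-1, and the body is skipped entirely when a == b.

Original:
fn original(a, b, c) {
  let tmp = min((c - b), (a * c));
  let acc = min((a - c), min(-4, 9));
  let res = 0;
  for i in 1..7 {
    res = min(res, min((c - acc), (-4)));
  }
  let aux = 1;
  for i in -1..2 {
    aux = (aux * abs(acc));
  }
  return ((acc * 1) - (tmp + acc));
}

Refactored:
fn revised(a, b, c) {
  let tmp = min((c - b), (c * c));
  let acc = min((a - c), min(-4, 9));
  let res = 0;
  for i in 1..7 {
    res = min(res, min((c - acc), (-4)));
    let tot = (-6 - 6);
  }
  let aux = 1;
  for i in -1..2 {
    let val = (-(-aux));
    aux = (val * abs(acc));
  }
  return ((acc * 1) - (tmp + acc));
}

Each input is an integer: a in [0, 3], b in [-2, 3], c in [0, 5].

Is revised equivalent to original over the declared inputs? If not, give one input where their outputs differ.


Not equivalent: a=0, b=-2, c=1 separates them (0 vs -1).
original: tmp becomes 0; next acc becomes -4; next res becomes 0; next at i=1:; next res becomes -4; next at i=2:; next res becomes -4; next at i=3:; next res becomes -4; next at i=4:; next res becomes -4; next at i=5:; next res becomes -4; next at i=6:; next res becomes -4; next aux becomes 1; next at i=-1:; next aux becomes 4; next at i=0:; next aux becomes 16; next at i=1:; next aux becomes 64; next final value 0
revised: tmp becomes 1; next acc becomes -4; next res becomes 0; next at i=1:; next res becomes -4; next tot becomes -12; next at i=2:; next res becomes -4; next tot becomes -12; next at i=3:; next res becomes -4; next tot becomes -12; next at i=4:; next res becomes -4; next tot becomes -12; next at i=5:; next res becomes -4; next tot becomes -12; next at i=6:; next res becomes -4; next tot becomes -12; next aux becomes 1; next at i=-1:; next val becomes 1; next aux becomes 4; next at i=0:; next val becomes 4; next aux becomes 16; next at i=1:; next val becomes 16; next aux becomes 64; next final value -1
verdict: not equivalent; witness: a=0, b=-2, c=1


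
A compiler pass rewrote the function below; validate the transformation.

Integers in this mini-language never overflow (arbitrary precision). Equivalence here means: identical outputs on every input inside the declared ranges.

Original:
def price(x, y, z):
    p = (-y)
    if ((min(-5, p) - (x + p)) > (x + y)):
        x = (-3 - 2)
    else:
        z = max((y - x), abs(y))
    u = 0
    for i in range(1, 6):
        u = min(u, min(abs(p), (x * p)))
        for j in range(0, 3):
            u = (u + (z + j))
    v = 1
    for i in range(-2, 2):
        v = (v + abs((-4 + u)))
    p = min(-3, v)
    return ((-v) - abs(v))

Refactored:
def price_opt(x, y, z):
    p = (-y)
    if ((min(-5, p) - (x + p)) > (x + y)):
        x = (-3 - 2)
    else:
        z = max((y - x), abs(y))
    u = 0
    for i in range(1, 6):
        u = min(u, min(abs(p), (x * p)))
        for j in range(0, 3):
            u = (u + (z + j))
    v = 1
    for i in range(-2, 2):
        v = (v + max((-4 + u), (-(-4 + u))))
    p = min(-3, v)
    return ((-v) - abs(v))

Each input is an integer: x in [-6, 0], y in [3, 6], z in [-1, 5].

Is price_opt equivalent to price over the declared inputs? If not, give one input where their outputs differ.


Side by side, the visible changes include: constant usage differs, arithmetic usage differs, min/max/abs usage differs.
As a probe, take x=-1, y=6, z=4: price runs p = -6; ((min(-5, p) - (x + p)) > (x + y)) -> false; z = 7; u = 0; [i=1]; u = 0; [j=0]; u = 7; [j=1]; u = 15; [j=2]; u = 24; [i=2]; u = 6; [j=0]; u = 13; [j=1]; u = 21; [j=2]; u = 30; [i=3]; u = 6; [j=0]; u = 13; [j=1]; u = 21; [j=2]; u = 30; [i=4]; u = 6; [j=0]; u = 13; [j=1]; u = 21; [j=2]; u = 30; [i=5]; u = 6; [j=0]; u = 13; [j=1]; u = 21; [j=2]; u = 30; v = 1; [i=-2]; v = 27; [i=-1]; v = 53; [i=0]; v = 79; [i=1]; v = 105; p = -3; return -210; price_opt runs p = -6; ((min(-5, p) - (x + p)) > (x + y)) -> false; z = 7; u = 0; [i=1]; u = 0; [j=0]; u = 7; [j=1]; u = 15; [j=2]; u = 24; [i=2]; u = 6; [j=0]; u = 13; [j=1]; u = 21; [j=2]; u = 30; [i=3]; u = 6; [j=0]; u = 13; [j=1]; u = 21; [j=2]; u = 30; [i=4]; u = 6; [j=0]; u = 13; [j=1]; u = 21; [j=2]; u = 30; [i=5]; u = 6; [j=0]; u = 13; [j=1]; u = 21; [j=2]; u = 30; v = 1; [i=-2]; v = 27; [i=-1]; v = 53; [i=0]; v = 79; [i=1]; v = 105; p = -3; return -210; both end at -210.
Every one of the 196 inputs gives matching results.
verdict: equivalent


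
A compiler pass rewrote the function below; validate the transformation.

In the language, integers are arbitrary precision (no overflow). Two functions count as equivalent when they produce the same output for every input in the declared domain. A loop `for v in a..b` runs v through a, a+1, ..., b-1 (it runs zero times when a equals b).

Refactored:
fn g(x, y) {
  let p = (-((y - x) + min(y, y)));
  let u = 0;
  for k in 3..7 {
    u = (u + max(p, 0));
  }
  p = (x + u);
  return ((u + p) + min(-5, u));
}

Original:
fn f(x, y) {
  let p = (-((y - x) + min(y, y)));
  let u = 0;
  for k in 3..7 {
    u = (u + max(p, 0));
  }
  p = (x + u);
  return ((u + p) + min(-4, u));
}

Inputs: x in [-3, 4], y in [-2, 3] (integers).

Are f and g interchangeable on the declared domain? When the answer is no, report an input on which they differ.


x=-3, y=-2 yields 1 from f but 0 from g.
verdict: not equivalent; witness: x=-3, y=-2


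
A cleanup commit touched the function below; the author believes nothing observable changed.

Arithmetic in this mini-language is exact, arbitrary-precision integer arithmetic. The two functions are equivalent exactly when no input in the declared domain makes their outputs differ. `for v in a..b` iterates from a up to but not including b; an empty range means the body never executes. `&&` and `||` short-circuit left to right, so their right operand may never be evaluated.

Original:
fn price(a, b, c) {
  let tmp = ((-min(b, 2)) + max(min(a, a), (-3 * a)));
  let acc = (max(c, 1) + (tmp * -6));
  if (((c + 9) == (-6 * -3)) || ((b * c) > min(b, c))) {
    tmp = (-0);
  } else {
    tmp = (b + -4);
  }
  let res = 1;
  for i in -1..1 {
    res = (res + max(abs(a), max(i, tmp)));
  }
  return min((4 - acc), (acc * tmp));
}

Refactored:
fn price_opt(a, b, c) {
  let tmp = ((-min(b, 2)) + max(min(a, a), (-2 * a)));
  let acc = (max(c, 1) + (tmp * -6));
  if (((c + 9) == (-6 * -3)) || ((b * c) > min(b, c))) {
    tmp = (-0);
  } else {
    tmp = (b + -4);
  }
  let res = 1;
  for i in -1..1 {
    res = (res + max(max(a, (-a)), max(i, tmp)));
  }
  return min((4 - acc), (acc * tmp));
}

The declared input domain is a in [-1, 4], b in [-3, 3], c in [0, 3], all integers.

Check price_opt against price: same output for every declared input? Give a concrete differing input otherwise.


Take a=-1, b=-3, c=1.
price: tmp becomes 6; next acc becomes -35; next (((c + 9) == (-6 * -3)) || ((b * c) > min(b, c))) evaluates to false; next tmp becomes -7; next res becomes 1; next at i=-1:; next res becomes 2; next at i=0:; next res becomes 3; next final value 39
price_opt: tmp becomes 5; next acc becomes -29; next (((c + 9) == (-6 * -3)) || ((b * c) > min(b, c))) evaluates to false; next tmp becomes -7; next res becomes 1; next at i=-1:; next res becomes 2; next at i=0:; next res becomes 3; next final value 33
39 vs 33 — the two versions disagree here.
verdict: not equivalent; witness: a=-1, b=-3, c=1


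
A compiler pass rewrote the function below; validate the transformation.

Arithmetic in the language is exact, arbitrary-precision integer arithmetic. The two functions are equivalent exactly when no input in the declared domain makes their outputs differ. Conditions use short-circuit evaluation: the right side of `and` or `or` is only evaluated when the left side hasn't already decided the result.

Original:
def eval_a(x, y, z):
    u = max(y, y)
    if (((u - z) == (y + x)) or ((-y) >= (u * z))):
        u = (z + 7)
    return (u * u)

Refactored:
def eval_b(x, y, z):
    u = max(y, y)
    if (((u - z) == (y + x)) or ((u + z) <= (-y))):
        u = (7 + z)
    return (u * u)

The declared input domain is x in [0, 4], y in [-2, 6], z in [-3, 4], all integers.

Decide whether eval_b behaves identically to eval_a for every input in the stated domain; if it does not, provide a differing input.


The rewrite breaks on x=0, y=-2, z=-3, where the results are 4 and 16.
eval_a: u=-2, then (((u - z) == (y + x)) or ((-y) >= (u * z))) is false, then returns 4
eval_b: u=-2, then (((u - z) == (y + x)) or ((u + z) <= (-y))) is true, then u=4, then returns 16
verdict: not equivalent; witness: x=0, y=-2, z=-3


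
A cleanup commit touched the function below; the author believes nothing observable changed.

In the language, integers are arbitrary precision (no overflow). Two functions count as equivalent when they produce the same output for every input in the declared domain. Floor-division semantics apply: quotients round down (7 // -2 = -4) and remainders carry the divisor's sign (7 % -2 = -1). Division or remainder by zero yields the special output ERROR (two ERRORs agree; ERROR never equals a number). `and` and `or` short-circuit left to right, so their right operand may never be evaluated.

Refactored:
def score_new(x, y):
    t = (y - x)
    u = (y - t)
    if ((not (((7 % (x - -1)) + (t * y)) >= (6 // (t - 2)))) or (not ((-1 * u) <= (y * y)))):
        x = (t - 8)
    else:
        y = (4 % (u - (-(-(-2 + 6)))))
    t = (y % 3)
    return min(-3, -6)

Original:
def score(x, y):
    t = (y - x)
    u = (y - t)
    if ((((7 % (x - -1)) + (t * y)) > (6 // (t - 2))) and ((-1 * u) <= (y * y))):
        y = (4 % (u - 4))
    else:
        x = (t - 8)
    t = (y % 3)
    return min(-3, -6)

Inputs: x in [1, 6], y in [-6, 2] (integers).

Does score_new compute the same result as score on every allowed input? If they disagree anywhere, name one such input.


Take x=4, y=2.
score: t = -2; u = 4; ((((7 % (x - -1)) + (t * y)) > (6 // (t - 2))) and ((-1 * u) <= (y * y))) -> false; x = -10; t = 2; return -6
score_new: t = -2; u = 4; ((not (((7 % (x - -1)) + (t * y)) >= (6 // (t - 2)))) or (not ((-1 * u) <= (y * y)))) -> false; division by zero -> ERROR
-6 vs ERROR — the two versions disagree here.
verdict: not equivalent; witness: x=4, y=2


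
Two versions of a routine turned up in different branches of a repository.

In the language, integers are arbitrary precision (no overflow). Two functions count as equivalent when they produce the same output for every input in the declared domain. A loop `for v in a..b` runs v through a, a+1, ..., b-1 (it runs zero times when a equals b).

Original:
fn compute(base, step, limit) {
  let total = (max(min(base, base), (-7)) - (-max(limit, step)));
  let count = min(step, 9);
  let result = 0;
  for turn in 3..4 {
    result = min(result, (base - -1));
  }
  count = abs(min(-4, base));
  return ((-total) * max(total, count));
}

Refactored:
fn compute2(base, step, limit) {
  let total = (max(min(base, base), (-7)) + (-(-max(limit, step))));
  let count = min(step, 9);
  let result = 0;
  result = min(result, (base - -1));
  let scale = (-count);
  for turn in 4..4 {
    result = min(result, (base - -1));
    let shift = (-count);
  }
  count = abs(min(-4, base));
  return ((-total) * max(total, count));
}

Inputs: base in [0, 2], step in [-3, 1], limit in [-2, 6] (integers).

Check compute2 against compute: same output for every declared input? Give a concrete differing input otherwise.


Side by side, the visible changes include: arithmetic usage differs; and loop structure differs; and statement counts differ; and min/max/abs usage differs; and constant usage differs; and local variable names differ.
Tracing base=0, step=-3, limit=-1: compute: total = -1; count = -3; result = 0; [turn=3]; result = 0; count = 4; return 4 | compute2: total = -1; count = -3; result = 0; result = 0; scale = 3; the turn loop: no iterations; count = 4; return 4 — matching result 4.
Checked all 135 inputs in the declared domain: the outputs agree on every one.
verdict: equivalent


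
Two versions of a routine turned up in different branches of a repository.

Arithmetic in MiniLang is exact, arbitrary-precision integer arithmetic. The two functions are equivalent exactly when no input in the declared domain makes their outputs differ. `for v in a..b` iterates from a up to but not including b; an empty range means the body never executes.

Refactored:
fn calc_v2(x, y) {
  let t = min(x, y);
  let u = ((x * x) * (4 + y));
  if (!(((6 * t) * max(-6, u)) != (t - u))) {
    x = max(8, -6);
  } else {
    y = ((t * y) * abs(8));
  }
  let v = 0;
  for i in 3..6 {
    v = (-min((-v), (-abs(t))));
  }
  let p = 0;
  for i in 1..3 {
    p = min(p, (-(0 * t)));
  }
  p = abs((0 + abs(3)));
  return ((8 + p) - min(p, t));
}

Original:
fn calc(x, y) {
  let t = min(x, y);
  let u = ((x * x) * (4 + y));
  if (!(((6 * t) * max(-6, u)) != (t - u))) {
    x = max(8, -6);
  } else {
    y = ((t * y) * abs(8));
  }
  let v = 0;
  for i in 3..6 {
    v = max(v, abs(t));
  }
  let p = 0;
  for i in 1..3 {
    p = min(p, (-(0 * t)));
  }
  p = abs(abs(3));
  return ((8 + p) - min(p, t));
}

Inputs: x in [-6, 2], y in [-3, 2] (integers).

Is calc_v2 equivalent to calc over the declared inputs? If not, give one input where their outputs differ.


Reading the diff, among the changes: min/max/abs usage differs, constant usage differs, arithmetic usage differs.
Spot check at x=-5, y=-1 — calc: t := -5 | u := 75 | (!(((6 * t) * max(-6, u)) != (t - u))): false | y := 40 | v := 0 | iter i=3: | v := 5 | iter i=4: | v := 5 | iter i=5: | v := 5 | p := 0 | iter i=1: | p := 0 | iter i=2: | p := 0 | p := 3 | result 16. calc_v2: t := -5 | u := 75 | (!(((6 * t) * max(-6, u)) != (t - u))): false | y := 40 | v := 0 | iter i=3: | v := 5 | iter i=4: | v := 5 | iter i=5: | v := 5 | p := 0 | iter i=1: | p := 0 | iter i=2: | p := 0 | p := 3 | result 16. Both give 16.
Sweeping the whole domain (54 inputs) finds no disagreement.
verdict: equivalent


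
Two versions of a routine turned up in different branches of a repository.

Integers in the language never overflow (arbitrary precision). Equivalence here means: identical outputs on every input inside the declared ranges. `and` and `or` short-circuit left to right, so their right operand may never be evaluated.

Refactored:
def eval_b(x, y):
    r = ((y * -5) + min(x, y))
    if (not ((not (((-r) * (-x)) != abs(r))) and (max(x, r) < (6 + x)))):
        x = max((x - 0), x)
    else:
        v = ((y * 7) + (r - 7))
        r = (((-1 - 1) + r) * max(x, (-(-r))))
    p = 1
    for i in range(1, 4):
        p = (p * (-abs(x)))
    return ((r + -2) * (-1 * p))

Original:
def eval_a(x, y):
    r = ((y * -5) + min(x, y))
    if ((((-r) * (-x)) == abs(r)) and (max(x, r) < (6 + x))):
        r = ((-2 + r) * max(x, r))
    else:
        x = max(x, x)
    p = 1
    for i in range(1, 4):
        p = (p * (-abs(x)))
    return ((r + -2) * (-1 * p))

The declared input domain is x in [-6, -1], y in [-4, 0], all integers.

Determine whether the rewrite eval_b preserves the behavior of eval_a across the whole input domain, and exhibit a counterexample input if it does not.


The two versions differ — the changes include local variable names differ, plus statement counts differ, plus boolean connective usage differs, plus arithmetic usage differs, plus comparison usage differs, plus constant usage differs.
As a probe, take x=-6, y=-3: eval_a runs r := 9 | ((((-r) * (-x)) == abs(r)) and (max(x, r) < (6 + x))): false | x := -6 | p := 1 | iter i=1: | p := -6 | iter i=2: | p := 36 | iter i=3: | p := -216 | result 1512; eval_b runs r := 9 | (not ((not (((-r) * (-x)) != abs(r))) and (max(x, r) < (6 + x)))): true | x := -6 | p := 1 | iter i=1: | p := -6 | iter i=2: | p := 36 | iter i=3: | p := -216 | result 1512; both end at 1512.
Every one of the 30 inputs gives matching results.
verdict: equivalent
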